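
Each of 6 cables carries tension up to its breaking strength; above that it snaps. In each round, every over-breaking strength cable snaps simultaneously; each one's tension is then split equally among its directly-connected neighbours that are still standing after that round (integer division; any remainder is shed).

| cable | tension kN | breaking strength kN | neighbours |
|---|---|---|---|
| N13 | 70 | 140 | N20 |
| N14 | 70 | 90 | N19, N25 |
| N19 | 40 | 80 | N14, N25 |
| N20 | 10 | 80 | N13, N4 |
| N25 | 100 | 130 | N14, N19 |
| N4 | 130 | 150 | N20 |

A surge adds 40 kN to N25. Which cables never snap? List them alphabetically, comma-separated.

Round 1 — N25 at 140 > 130. N25 snaps.
  N25 sheds 140 kN to N14, N19: 70 each.
    N14: 70+70 = 140 > 90
    N19: 40+70 = 110 > 80
Round 2 — N14, N19 snap.
  N14 sheds 140 kN: no online neighbours, lost.
  N19 sheds 110 kN: no online neighbours, lost.
No further breaks.

N13, N20, N4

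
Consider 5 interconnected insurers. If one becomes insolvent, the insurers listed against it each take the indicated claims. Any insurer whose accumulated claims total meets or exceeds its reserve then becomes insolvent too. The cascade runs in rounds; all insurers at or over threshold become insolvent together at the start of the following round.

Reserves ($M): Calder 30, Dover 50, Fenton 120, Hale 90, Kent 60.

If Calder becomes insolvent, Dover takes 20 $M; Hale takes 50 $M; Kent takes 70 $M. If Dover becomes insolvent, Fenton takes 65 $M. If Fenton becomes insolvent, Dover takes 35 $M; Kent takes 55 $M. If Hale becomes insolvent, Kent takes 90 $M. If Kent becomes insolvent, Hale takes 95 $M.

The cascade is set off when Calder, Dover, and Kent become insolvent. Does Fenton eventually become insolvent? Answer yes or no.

no

Round 1 — Calder, Dover, Kent become insolvent (initial).
  Fenton: +65 → 65 < 120
  Hale: +50+95 → 145 ≥ 90
Round 2 — Hale becomes insolvent.
No further insolvencies.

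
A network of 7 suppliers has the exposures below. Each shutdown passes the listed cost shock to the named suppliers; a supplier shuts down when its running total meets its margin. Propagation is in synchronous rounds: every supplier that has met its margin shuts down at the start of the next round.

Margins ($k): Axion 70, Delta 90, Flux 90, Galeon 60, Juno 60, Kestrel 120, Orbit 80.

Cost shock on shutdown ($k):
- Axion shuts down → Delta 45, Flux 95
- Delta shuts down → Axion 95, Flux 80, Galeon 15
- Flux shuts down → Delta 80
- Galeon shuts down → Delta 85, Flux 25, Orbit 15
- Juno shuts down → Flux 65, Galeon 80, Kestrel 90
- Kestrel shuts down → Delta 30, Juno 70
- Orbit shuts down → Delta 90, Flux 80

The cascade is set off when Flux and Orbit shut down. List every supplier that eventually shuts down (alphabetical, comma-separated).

Round 1 — Flux, Orbit shut down (initial).
  Delta: +80+90 → 170 ≥ 90
Round 2 — Delta shuts down.
  Axion: +95 → 95 ≥ 70
  Galeon: +15 → 15 < 60
Round 3 — Axion shuts down.
No further shutdowns.

Axion, Delta, Flux, Orbit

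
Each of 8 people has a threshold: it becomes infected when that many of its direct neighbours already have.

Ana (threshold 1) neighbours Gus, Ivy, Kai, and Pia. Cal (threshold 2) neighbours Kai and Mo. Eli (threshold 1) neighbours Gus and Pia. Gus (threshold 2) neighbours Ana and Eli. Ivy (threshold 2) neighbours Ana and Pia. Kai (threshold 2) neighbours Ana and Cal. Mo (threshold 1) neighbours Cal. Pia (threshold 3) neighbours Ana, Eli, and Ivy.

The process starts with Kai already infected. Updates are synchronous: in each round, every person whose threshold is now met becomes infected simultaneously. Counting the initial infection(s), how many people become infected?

Round 1 — Kai becomes infected (initial).
Round 2 — checking thresholds:
  Ana: 1 of 4 neighbours ≥ 1, becomes infected.
  Cal: 1 of 2 neighbours < 2, below threshold.
Round 3 — no new infections; cascade stops.

2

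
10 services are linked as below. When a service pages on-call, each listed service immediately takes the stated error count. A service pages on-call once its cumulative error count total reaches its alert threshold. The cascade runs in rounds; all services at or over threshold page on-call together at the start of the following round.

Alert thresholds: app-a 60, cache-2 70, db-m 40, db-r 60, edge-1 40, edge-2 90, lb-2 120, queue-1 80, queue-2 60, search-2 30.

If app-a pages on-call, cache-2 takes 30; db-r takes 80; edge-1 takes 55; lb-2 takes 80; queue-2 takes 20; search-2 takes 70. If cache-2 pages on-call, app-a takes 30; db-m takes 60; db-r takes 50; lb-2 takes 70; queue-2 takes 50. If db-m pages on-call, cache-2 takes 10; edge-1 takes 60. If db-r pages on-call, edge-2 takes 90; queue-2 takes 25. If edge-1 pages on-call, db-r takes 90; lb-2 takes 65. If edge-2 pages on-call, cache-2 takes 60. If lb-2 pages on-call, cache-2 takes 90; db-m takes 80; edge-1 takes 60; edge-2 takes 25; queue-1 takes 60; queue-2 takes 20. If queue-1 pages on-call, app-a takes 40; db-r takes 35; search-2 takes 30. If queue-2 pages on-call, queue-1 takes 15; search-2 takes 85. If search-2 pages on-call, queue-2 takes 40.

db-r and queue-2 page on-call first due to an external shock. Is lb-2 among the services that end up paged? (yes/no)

Round 1 — db-r, queue-2 page on-call (initial).
  edge-2: +90 → 90 ≥ 90
  queue-1: +15 → 15 < 80
  search-2: +85 → 85 ≥ 30
Round 2 — edge-2, search-2 page on-call.
  cache-2: +60 → 60 < 70
No further pages.

no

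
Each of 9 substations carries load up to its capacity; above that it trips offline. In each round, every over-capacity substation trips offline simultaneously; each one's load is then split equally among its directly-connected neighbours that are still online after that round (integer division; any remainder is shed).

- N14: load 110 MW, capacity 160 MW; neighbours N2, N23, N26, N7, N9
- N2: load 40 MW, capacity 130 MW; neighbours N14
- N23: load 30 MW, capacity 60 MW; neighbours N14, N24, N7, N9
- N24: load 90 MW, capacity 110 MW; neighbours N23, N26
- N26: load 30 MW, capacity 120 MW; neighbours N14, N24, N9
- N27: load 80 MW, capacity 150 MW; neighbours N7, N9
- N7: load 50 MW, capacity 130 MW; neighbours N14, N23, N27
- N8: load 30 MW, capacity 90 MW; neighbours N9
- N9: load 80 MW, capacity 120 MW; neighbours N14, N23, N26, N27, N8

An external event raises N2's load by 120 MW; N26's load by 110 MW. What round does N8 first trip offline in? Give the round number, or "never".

Round 1 — N2 at 160 > 130; N26 at 140 > 120. N2, N26 trip offline.
  N2 sheds 160 MW to N14: 160 each.
    N14: 110+160 = 270 > 160
  N26 sheds 140 MW to N14, N24, N9: 46 each (2 lost).
    N14: 270+46 = 316 > 160
    N24: 90+46 = 136 > 110
    N9: 80+46 = 126 > 120
Round 2 — N14, N24, N9 trip offline.
  N14 sheds 316 MW to N23, N7: 158 each.
    N23: 30+158 = 188 > 60
    N7: 50+158 = 208 > 130
  N24 sheds 136 MW to N23: 136 each.
    N23: 188+136 = 324 > 60
  N9 sheds 126 MW to N23, N27, N8: 42 each.
    N23: 324+42 = 366 > 60
    N27: 80+42 = 122 ≤ 150
    N8: 30+42 = 72 ≤ 90
Round 3 — N23, N7 trip offline.
  N23 sheds 366 MW: no online neighbours, lost.
  N7 sheds 208 MW to N27: 208 each.
    N27: 122+208 = 330 > 150
Round 4 — N27 trips offline.
  N27 sheds 330 MW: no online neighbours, lost.
No further trips.

never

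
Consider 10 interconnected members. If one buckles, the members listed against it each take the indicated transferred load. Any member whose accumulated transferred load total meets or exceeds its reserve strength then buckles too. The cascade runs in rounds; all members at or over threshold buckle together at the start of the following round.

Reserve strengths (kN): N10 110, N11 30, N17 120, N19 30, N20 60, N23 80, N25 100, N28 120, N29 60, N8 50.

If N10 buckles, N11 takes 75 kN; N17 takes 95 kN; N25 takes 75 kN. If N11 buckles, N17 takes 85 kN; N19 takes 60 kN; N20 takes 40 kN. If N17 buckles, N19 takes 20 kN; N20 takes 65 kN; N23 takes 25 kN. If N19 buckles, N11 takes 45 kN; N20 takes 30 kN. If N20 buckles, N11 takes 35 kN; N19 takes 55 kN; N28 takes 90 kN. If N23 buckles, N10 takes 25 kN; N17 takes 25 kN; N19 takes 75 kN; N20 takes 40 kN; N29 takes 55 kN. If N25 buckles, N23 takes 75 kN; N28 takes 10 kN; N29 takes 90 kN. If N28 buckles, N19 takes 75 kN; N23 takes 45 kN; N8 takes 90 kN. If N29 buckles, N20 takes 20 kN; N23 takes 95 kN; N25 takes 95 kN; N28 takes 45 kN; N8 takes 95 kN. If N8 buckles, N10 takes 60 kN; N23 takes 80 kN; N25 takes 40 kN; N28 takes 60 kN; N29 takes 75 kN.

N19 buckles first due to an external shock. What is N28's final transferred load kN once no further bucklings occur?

Round 1 — N19 buckles (initial).
  N11: +45 → 45 ≥ 30
  N20: +30 → 30 < 60
Round 2 — N11 buckles.
  N17: +85 → 85 < 120
  N20: +40 → 70 ≥ 60
Round 3 — N20 buckles.
  N28: +90 → 90 < 120
No further bucklings.

90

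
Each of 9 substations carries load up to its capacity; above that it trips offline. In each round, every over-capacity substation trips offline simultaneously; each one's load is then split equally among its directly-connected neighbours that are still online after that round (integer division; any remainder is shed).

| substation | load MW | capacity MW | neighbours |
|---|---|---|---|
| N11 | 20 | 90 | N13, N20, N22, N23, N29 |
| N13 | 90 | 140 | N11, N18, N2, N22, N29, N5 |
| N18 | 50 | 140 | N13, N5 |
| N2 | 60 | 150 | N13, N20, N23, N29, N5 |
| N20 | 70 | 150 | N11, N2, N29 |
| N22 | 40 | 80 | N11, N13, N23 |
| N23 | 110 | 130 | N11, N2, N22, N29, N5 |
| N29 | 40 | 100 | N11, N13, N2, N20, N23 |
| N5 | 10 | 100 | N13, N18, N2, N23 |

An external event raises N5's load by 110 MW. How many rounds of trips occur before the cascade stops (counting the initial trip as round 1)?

2

Round 1 — N5 at 120 > 100. N5 trips offline.
  N5 sheds 120 MW to N13, N18, N2, N23: 30 each.
    N13: 90+30 = 120 ≤ 140
    N18: 50+30 = 80 ≤ 140
    N2: 60+30 = 90 ≤ 150
    N23: 110+30 = 140 > 130
Round 2 — N23 trips offline.
  N23 sheds 140 MW to N11, N2, N22, N29: 35 each.
    N11: 20+35 = 55 ≤ 90
    N2: 90+35 = 125 ≤ 150
    N22: 40+35 = 75 ≤ 80
    N29: 40+35 = 75 ≤ 100
No further trips.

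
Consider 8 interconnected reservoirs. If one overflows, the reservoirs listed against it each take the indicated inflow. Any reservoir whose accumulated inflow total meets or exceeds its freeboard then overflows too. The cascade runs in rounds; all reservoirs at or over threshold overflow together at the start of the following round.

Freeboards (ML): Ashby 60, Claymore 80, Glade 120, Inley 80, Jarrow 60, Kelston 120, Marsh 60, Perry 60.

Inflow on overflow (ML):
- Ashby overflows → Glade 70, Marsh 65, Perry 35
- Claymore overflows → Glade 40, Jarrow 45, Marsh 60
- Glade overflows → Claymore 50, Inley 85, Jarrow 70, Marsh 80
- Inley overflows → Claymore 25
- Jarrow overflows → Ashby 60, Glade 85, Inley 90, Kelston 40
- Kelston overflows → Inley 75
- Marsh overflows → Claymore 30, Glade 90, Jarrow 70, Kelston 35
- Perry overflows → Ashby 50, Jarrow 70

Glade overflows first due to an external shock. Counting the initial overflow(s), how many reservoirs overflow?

Round 1 — Glade overflows (initial).
  Claymore: +50 → 50 < 80
  Inley: +85 → 85 ≥ 80
  Jarrow: +70 → 70 ≥ 60
  Marsh: +80 → 80 ≥ 60
Round 2 — Inley, Jarrow, Marsh overflow.
  Ashby: +60 → 60 ≥ 60
  Claymore: +25+30 → 105 ≥ 80
  Kelston: +40+35 → 75 < 120
Round 3 — Ashby, Claymore overflow.
  Perry: +35 → 35 < 60
No further overflows.

6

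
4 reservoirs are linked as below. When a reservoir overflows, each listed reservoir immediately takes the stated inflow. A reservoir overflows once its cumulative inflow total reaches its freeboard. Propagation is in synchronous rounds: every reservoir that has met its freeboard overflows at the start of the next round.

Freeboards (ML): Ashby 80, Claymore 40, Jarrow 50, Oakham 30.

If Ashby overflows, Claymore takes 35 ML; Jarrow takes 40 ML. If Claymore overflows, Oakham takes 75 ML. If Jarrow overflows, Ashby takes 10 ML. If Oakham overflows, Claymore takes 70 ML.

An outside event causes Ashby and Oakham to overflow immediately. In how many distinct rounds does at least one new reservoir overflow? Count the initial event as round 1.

Round 1 — Ashby, Oakham overflow (initial).
  Claymore: +35+70 → 105 ≥ 40
  Jarrow: +40 → 40 < 50
Round 2 — Claymore overflows.
No further overflows.

2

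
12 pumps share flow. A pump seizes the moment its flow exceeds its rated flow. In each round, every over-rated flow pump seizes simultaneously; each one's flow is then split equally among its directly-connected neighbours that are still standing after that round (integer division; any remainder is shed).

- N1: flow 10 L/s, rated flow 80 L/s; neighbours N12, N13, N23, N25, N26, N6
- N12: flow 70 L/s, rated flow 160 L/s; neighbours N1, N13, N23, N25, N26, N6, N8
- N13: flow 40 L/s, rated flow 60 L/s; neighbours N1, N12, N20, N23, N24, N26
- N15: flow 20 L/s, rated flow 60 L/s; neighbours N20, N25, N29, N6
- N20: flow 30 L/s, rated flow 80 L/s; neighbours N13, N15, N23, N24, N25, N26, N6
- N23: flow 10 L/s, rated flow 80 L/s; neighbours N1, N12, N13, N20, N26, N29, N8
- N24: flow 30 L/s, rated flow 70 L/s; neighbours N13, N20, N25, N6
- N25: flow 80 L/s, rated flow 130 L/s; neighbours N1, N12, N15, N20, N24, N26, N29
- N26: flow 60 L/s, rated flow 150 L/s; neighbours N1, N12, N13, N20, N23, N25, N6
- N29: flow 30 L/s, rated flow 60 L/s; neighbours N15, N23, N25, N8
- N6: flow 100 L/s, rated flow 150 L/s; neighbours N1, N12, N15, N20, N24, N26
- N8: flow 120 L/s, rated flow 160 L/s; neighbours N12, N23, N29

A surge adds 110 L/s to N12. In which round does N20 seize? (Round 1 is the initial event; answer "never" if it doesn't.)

never

Round 1 — N12 at 180 > 160. N12 seizes.
  N12 sheds 180 L/s to N1, N13, N23, N25, N26, N6, N8: 25 each (5 lost).
    N1: 10+25 = 35 ≤ 80
    N13: 40+25 = 65 > 60
    N23: 10+25 = 35 ≤ 80
    N25: 80+25 = 105 ≤ 130
    N26: 60+25 = 85 ≤ 150
    N6: 100+25 = 125 ≤ 150
    N8: 120+25 = 145 ≤ 160
Round 2 — N13 seizes.
  N13 sheds 65 L/s to N1, N20, N23, N24, N26: 13 each.
    N1: 35+13 = 48 ≤ 80
    N20: 30+13 = 43 ≤ 80
    N23: 35+13 = 48 ≤ 80
    N24: 30+13 = 43 ≤ 70
    N26: 85+13 = 98 ≤ 150
No further seizures.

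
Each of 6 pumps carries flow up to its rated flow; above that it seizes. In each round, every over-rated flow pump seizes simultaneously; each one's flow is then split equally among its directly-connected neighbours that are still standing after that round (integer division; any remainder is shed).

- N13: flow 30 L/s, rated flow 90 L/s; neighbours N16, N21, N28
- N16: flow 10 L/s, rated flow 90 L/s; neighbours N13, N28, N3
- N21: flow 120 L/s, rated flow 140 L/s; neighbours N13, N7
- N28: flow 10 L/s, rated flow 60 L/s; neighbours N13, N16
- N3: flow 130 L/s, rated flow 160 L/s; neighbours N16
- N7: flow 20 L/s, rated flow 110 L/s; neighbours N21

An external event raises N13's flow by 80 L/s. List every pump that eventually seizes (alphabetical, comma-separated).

Round 1 — N13 at 110 > 90. N13 seizes.
  N13 sheds 110 L/s to N16, N21, N28: 36 each (2 lost).
    N16: 10+36 = 46 ≤ 90
    N21: 120+36 = 156 > 140
    N28: 10+36 = 46 ≤ 60
Round 2 — N21 seizes.
  N21 sheds 156 L/s to N7: 156 each.
    N7: 20+156 = 176 > 110
Round 3 — N7 seizes.
  N7 sheds 176 L/s: no online neighbours, lost.
No further seizures.

N13, N21, N7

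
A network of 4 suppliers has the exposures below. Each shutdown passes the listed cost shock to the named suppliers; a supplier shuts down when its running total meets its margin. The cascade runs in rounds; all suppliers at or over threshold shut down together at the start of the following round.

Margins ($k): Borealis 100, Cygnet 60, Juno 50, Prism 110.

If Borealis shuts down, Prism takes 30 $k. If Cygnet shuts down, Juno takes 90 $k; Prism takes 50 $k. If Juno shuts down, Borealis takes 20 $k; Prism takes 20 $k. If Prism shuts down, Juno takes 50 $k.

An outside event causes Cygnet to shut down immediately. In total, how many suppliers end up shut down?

2

Round 1 — Cygnet shuts down (initial).
  Juno: +90 → 90 ≥ 50
  Prism: +50 → 50 < 110
Round 2 — Juno shuts down.
  Borealis: +20 → 20 < 100
  Prism: +20 → 70 < 110
No further shutdowns.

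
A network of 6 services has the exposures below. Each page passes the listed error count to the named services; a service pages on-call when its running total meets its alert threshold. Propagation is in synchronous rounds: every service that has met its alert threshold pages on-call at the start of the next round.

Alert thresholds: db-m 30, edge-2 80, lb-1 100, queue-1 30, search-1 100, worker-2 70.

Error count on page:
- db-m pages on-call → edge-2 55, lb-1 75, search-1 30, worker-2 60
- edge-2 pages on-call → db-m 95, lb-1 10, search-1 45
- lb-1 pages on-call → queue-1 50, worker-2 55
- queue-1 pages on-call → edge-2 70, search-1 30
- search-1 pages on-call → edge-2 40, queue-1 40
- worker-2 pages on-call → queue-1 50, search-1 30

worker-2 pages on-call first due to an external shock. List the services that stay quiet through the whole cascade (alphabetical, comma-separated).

Round 1 — worker-2 pages on-call (initial).
  queue-1: +50 → 50 ≥ 30
  search-1: +30 → 30 < 100
Round 2 — queue-1 pages on-call.
  edge-2: +70 → 70 < 80
  search-1: +30 → 60 < 100
No further pages.

db-m, edge-2, lb-1, search-1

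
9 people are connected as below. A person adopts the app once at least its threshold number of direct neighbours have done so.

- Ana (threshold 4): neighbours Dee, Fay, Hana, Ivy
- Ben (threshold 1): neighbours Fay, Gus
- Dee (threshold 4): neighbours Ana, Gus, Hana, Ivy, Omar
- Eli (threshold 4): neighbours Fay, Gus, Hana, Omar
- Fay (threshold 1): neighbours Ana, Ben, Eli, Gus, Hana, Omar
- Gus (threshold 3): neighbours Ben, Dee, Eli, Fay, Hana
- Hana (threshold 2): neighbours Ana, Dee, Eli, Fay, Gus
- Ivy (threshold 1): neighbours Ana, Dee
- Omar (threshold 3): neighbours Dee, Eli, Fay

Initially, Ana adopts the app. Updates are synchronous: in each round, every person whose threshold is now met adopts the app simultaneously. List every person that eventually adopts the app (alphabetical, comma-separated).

Round 1 — Ana adopts the app (initial).
Round 2 — checking thresholds:
  Dee: 1 of 5 neighbours < 4, not yet.
  Fay: 1 of 6 neighbours ≥ 1, adopts the app.
  Hana: 1 of 5 neighbours < 2, not yet.
  Ivy: 1 of 2 neighbours ≥ 1, adopts the app.
Round 3 — checking thresholds:
  Ben: 1 of 2 neighbours ≥ 1, adopts the app.
  Dee: 2 of 5 neighbours < 4, not yet.
  Eli: 1 of 4 neighbours < 4, not yet.
  Gus: 1 of 5 neighbours < 3, not yet.
  Hana: 2 of 5 neighbours ≥ 2, adopts the app.
  Omar: 1 of 3 neighbours < 3, not yet.
Round 4 — checking thresholds:
  Dee: 3 of 5 neighbours < 4, not yet.
  Eli: 2 of 4 neighbours < 4, not yet.
  Gus: 3 of 5 neighbours ≥ 3, adopts the app.
  Omar: 1 of 3 neighbours < 3, not yet.
Round 5 — checking thresholds:
  Dee: 4 of 5 neighbours ≥ 4, adopts the app.
  Eli: 3 of 4 neighbours < 4, not yet.
  Omar: 1 of 3 neighbours < 3, not yet.
Round 6 — no new adoptions; cascade stops.

Ana, Ben, Dee, Fay, Gus, Hana, Ivy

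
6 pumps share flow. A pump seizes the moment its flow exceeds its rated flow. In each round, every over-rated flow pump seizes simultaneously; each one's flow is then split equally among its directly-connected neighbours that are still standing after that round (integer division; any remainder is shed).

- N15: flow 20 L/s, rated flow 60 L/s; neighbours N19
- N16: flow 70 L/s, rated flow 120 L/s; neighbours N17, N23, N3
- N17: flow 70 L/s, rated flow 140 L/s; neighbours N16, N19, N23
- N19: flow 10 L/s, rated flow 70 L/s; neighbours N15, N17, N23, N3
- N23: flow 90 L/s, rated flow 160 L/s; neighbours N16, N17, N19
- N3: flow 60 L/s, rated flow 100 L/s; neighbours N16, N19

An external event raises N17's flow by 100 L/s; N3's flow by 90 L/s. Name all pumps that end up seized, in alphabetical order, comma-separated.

N15, N16, N17, N19, N23, N3

Round 1 — N17 at 170 > 140; N3 at 150 > 100. N17, N3 seize.
  N17 sheds 170 L/s to N16, N19, N23: 56 each (2 lost).
    N16: 70+56 = 126 > 120
    N19: 10+56 = 66 ≤ 70
    N23: 90+56 = 146 ≤ 160
  N3 sheds 150 L/s to N16, N19: 75 each.
    N16: 126+75 = 201 > 120
    N19: 66+75 = 141 > 70
Round 2 — N16, N19 seize.
  N16 sheds 201 L/s to N23: 201 each.
    N23: 146+201 = 347 > 160
  N19 sheds 141 L/s to N15, N23: 70 each (1 lost).
    N15: 20+70 = 90 > 60
    N23: 347+70 = 417 > 160
Round 3 — N15, N23 seize.
  N15 sheds 90 L/s: no online neighbours, lost.
  N23 sheds 417 L/s: no online neighbours, lost.
No further seizures.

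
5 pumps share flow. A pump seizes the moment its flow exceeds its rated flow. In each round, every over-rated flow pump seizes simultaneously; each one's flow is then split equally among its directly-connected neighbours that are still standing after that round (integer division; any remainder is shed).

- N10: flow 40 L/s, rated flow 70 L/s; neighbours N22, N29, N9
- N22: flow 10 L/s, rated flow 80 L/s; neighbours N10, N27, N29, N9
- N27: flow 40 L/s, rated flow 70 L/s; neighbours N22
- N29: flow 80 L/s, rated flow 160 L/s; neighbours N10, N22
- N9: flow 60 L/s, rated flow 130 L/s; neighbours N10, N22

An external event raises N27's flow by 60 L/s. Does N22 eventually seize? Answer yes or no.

Round 1 — N27 at 100 > 70. N27 seizes.
  N27 sheds 100 L/s to N22: 100 each.
    N22: 10+100 = 110 > 80
Round 2 — N22 seizes.
  N22 sheds 110 L/s to N10, N29, N9: 36 each (2 lost).
    N10: 40+36 = 76 > 70
    N29: 80+36 = 116 ≤ 160
    N9: 60+36 = 96 ≤ 130
Round 3 — N10 seizes.
  N10 sheds 76 L/s to N29, N9: 38 each.
    N29: 116+38 = 154 ≤ 160
    N9: 96+38 = 134 > 130
Round 4 — N9 seizes.
  N9 sheds 134 L/s: no online neighbours, lost.
No further seizures.

yes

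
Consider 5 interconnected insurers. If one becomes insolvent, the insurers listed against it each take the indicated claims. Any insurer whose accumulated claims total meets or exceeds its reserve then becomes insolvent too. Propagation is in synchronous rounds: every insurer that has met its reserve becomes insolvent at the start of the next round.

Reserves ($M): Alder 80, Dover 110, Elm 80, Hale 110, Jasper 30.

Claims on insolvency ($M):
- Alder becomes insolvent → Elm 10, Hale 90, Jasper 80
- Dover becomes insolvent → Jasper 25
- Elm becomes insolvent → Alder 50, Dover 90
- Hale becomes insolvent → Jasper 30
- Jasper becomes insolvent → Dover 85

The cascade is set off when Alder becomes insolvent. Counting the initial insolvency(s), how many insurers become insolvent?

2

Round 1 — Alder becomes insolvent (initial).
  Elm: +10 → 10 < 80
  Hale: +90 → 90 < 110
  Jasper: +80 → 80 ≥ 30
Round 2 — Jasper becomes insolvent.
  Dover: +85 → 85 < 110
No further insolvencies.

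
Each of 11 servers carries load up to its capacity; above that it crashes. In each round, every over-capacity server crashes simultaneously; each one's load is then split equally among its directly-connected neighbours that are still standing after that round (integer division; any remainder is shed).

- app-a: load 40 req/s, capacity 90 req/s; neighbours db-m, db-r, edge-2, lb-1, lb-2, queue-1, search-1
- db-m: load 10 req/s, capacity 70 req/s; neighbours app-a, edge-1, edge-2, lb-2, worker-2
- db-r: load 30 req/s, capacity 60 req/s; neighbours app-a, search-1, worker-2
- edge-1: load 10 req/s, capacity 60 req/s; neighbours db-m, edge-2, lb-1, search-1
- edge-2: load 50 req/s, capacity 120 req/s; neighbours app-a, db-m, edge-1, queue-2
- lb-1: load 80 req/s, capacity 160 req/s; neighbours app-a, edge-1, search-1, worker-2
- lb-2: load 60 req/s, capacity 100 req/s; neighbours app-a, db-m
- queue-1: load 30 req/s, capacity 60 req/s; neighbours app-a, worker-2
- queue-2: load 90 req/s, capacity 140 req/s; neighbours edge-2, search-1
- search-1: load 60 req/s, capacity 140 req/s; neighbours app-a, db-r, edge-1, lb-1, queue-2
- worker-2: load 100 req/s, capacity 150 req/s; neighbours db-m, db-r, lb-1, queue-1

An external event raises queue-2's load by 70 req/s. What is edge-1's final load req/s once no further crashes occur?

53

Round 1 — queue-2 at 160 > 140. queue-2 crashes.
  queue-2 sheds 160 req/s to edge-2, search-1: 80 each.
    edge-2: 50+80 = 130 > 120
    search-1: 60+80 = 140 ≤ 140
Round 2 — edge-2 crashes.
  edge-2 sheds 130 req/s to app-a, db-m, edge-1: 43 each (1 lost).
    app-a: 40+43 = 83 ≤ 90
    db-m: 10+43 = 53 ≤ 70
    edge-1: 10+43 = 53 ≤ 60
No further crashes.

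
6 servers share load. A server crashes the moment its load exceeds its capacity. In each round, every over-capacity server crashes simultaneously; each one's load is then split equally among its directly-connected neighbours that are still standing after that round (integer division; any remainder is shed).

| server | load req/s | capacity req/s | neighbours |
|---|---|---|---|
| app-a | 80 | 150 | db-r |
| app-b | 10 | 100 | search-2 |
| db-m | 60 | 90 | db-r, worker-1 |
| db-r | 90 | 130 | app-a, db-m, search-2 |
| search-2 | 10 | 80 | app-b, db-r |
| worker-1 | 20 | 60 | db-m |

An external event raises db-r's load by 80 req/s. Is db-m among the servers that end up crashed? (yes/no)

yes

Round 1 — db-r at 170 > 130. db-r crashes.
  db-r sheds 170 req/s to app-a, db-m, search-2: 56 each (2 lost).
    app-a: 80+56 = 136 ≤ 150
    db-m: 60+56 = 116 > 90
    search-2: 10+56 = 66 ≤ 80
Round 2 — db-m crashes.
  db-m sheds 116 req/s to worker-1: 116 each.
    worker-1: 20+116 = 136 > 60
Round 3 — worker-1 crashes.
  worker-1 sheds 136 req/s: no online neighbours, lost.
No further crashes.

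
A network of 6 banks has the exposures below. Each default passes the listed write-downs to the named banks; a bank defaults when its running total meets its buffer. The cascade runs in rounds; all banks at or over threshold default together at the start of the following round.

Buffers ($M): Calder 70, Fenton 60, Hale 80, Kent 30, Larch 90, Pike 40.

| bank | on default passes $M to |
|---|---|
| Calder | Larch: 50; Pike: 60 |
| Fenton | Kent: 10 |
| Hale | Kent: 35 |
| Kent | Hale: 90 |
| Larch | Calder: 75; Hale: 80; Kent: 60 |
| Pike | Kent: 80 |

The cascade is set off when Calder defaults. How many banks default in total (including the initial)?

4

Round 1 — Calder defaults (initial).
  Larch: +50 → 50 < 90
  Pike: +60 → 60 ≥ 40
Round 2 — Pike defaults.
  Kent: +80 → 80 ≥ 30
Round 3 — Kent defaults.
  Hale: +90 → 90 ≥ 80
Round 4 — Hale defaults.
No further defaults.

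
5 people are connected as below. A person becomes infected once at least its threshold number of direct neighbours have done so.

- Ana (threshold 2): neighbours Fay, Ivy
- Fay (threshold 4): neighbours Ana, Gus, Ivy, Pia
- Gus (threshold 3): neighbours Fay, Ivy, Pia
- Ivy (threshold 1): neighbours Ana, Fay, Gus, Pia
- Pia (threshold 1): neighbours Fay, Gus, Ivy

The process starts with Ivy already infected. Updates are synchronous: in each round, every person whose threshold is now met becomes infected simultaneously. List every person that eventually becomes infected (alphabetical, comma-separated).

Round 1 — Ivy becomes infected (initial).
Round 2 — checking thresholds:
  Ana: 1 of 2 neighbours < 2, below threshold.
  Fay: 1 of 4 neighbours < 4, below threshold.
  Gus: 1 of 3 neighbours < 3, below threshold.
  Pia: 1 of 3 neighbours ≥ 1, becomes infected.
Round 3 — no new infections; cascade stops.

Ivy, Pia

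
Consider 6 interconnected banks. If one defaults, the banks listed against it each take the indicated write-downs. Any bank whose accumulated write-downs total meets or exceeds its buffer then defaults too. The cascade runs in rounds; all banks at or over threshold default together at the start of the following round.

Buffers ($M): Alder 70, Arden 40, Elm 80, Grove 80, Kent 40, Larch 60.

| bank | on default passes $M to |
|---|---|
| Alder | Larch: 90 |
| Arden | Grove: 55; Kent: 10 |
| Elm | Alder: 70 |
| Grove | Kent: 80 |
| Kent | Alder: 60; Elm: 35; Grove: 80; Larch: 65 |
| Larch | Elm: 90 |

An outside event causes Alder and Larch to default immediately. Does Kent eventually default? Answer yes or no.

Round 1 — Alder, Larch default (initial).
  Elm: +90 → 90 ≥ 80
Round 2 — Elm defaults.
No further defaults.

no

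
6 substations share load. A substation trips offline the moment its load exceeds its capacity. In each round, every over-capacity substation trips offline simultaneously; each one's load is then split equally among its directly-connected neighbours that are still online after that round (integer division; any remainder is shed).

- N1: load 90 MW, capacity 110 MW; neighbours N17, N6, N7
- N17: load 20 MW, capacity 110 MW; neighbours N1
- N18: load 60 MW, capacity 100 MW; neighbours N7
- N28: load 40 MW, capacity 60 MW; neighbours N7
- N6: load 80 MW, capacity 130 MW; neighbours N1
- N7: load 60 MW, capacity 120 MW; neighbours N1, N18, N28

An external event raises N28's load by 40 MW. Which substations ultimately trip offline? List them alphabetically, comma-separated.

N1, N18, N28, N6, N7

Round 1 — N28 at 80 > 60. N28 trips offline.
  N28 sheds 80 MW to N7: 80 each.
    N7: 60+80 = 140 > 120
Round 2 — N7 trips offline.
  N7 sheds 140 MW to N1, N18: 70 each.
    N1: 90+70 = 160 > 110
    N18: 60+70 = 130 > 100
Round 3 — N1, N18 trip offline.
  N1 sheds 160 MW to N17, N6: 80 each.
    N17: 20+80 = 100 ≤ 110
    N6: 80+80 = 160 > 130
  N18 sheds 130 MW: no online neighbours, lost.
Round 4 — N6 trips offline.
  N6 sheds 160 MW: no online neighbours, lost.
No further trips.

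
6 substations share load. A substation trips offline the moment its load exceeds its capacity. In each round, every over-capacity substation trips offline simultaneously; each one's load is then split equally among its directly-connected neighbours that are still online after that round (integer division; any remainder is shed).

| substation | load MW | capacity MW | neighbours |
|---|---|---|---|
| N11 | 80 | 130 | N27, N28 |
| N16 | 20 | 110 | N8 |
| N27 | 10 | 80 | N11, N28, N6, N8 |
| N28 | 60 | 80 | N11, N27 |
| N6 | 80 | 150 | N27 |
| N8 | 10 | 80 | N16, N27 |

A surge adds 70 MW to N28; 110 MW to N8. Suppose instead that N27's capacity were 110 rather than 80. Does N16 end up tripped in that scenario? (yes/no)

no

With N27's capacity at 110:
Round 1 — N28 at 130 > 80; N8 at 120 > 80. N28, N8 trip offline.
  N28 sheds 130 MW to N11, N27: 65 each.
    N11: 80+65 = 145 > 130
    N27: 10+65 = 75 ≤ 110
  N8 sheds 120 MW to N16, N27: 60 each.
    N16: 20+60 = 80 ≤ 110
    N27: 75+60 = 135 > 110
Round 2 — N11, N27 trip offline.
  N11 sheds 145 MW: no online neighbours, lost.
  N27 sheds 135 MW to N6: 135 each.
    N6: 80+135 = 215 > 150
Round 3 — N6 trips offline.
  N6 sheds 215 MW: no online neighbours, lost.
No further trips.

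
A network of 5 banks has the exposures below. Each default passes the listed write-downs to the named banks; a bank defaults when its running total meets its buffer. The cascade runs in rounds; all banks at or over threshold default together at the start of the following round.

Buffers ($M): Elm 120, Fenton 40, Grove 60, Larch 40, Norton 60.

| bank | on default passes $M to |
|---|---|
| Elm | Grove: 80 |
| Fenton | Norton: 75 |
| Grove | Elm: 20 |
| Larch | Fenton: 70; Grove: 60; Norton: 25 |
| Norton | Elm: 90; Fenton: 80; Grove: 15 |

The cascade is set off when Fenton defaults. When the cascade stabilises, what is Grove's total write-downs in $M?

Round 1 — Fenton defaults (initial).
  Norton: +75 → 75 ≥ 60
Round 2 — Norton defaults.
  Elm: +90 → 90 < 120
  Grove: +15 → 15 < 60
No further defaults.

15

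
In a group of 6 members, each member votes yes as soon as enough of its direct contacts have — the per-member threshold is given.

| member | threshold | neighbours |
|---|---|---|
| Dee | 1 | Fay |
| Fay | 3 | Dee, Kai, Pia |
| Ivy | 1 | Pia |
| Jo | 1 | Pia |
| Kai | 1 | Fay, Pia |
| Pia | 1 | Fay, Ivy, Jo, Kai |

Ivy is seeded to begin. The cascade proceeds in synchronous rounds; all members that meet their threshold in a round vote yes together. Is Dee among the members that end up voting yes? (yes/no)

Round 1 — Ivy votes yes (initial).
Round 2 — checking thresholds:
  Pia: 1 of 4 neighbours ≥ 1, votes yes.
Round 3 — checking thresholds:
  Fay: 1 of 3 neighbours < 3, below threshold.
  Jo: 1 of 1 neighbours ≥ 1, votes yes.
  Kai: 1 of 2 neighbours ≥ 1, votes yes.
Round 4 — no new yes votes; cascade stops.

no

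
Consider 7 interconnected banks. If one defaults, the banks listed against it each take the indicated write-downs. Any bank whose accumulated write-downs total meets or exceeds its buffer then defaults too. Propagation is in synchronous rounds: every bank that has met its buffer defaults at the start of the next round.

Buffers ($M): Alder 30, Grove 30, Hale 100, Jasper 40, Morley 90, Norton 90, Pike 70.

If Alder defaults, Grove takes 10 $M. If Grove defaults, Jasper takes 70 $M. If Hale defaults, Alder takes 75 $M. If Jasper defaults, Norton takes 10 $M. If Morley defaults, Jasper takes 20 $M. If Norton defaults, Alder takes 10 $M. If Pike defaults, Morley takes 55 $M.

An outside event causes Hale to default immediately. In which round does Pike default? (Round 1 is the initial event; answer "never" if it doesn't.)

Round 1 — Hale defaults (initial).
  Alder: +75 → 75 ≥ 30
Round 2 — Alder defaults.
  Grove: +10 → 10 < 30
No further defaults.

never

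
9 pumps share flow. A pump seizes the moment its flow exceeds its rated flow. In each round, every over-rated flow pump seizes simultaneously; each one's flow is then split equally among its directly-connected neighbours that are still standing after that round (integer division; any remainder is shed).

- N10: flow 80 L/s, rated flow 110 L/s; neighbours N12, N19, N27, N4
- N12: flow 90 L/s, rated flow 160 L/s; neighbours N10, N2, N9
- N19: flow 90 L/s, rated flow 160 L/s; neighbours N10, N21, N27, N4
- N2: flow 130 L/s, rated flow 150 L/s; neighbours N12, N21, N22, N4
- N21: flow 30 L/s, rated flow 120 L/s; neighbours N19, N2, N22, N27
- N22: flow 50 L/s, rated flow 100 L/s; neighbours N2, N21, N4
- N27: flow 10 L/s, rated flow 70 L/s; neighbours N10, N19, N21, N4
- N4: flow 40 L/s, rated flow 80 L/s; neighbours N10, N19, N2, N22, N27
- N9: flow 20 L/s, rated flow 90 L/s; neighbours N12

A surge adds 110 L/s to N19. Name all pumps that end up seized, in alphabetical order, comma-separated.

Round 1 — N19 at 200 > 160. N19 seizes.
  N19 sheds 200 L/s to N10, N21, N27, N4: 50 each.
    N10: 80+50 = 130 > 110
    N21: 30+50 = 80 ≤ 120
    N27: 10+50 = 60 ≤ 70
    N4: 40+50 = 90 > 80
Round 2 — N10, N4 seize.
  N10 sheds 130 L/s to N12, N27: 65 each.
    N12: 90+65 = 155 ≤ 160
    N27: 60+65 = 125 > 70
  N4 sheds 90 L/s to N2, N22, N27: 30 each.
    N2: 130+30 = 160 > 150
    N22: 50+30 = 80 ≤ 100
    N27: 125+30 = 155 > 70
Round 3 — N2, N27 seize.
  N2 sheds 160 L/s to N12, N21, N22: 53 each (1 lost).
    N12: 155+53 = 208 > 160
    N21: 80+53 = 133 > 120
    N22: 80+53 = 133 > 100
  N27 sheds 155 L/s to N21: 155 each.
    N21: 133+155 = 288 > 120
Round 4 — N12, N21, N22 seize.
  N12 sheds 208 L/s to N9: 208 each.
    N9: 20+208 = 228 > 90
  N21 sheds 288 L/s: no online neighbours, lost.
  N22 sheds 133 L/s: no online neighbours, lost.
Round 5 — N9 seizes.
  N9 sheds 228 L/s: no online neighbours, lost.
No further seizures.

N10, N12, N19, N2, N21, N22, N27, N4, N9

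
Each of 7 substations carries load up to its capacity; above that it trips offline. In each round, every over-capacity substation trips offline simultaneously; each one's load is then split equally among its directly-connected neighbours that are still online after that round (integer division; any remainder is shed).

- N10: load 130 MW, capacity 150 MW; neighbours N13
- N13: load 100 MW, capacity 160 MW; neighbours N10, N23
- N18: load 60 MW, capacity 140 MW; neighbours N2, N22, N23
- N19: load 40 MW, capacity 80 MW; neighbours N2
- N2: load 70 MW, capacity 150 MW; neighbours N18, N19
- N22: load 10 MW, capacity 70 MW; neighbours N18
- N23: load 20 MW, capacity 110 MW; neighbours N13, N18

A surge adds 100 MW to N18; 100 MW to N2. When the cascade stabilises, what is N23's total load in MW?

100

Round 1 — N18 at 160 > 140; N2 at 170 > 150. N18, N2 trip offline.
  N18 sheds 160 MW to N22, N23: 80 each.
    N22: 10+80 = 90 > 70
    N23: 20+80 = 100 ≤ 110
  N2 sheds 170 MW to N19: 170 each.
    N19: 40+170 = 210 > 80
Round 2 — N19, N22 trip offline.
  N19 sheds 210 MW: no online neighbours, lost.
  N22 sheds 90 MW: no online neighbours, lost.
No further trips.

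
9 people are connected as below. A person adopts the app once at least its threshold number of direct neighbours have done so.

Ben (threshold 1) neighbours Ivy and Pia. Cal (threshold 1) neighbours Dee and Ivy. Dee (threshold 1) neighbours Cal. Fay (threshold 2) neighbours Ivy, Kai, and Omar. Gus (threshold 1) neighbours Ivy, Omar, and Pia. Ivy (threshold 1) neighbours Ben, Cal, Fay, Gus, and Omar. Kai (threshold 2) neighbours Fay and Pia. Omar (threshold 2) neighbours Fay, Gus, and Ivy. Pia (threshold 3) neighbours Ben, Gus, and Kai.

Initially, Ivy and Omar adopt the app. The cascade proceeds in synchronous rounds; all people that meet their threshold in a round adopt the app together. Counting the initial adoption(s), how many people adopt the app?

Round 1 — Ivy, Omar adopt the app (initial).
Round 2 — checking thresholds:
  Ben: 1 of 2 neighbours ≥ 1, adopts the app.
  Cal: 1 of 2 neighbours ≥ 1, adopts the app.
  Fay: 2 of 3 neighbours ≥ 2, adopts the app.
  Gus: 2 of 3 neighbours ≥ 1, adopts the app.
Round 3 — checking thresholds:
  Dee: 1 of 1 neighbours ≥ 1, adopts the app.
  Kai: 1 of 2 neighbours < 2, not yet.
  Pia: 2 of 3 neighbours < 3, not yet.
Round 4 — no new adoptions; cascade stops.

7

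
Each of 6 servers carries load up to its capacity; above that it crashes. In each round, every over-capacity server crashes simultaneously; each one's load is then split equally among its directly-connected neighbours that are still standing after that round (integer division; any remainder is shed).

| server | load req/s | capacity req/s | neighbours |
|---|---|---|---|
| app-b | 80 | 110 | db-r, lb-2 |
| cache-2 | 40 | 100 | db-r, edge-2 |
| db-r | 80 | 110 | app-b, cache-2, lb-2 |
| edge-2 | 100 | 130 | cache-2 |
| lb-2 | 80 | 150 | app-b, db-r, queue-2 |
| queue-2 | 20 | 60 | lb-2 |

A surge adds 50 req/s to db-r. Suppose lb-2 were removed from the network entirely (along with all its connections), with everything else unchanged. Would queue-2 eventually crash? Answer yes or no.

With lb-2 removed:
Round 1 — db-r at 130 > 110. db-r crashes.
  db-r sheds 130 req/s to app-b, cache-2: 65 each.
    app-b: 80+65 = 145 > 110
    cache-2: 40+65 = 105 > 100
Round 2 — app-b, cache-2 crash.
  app-b sheds 145 req/s: no online neighbours, lost.
  cache-2 sheds 105 req/s to edge-2: 105 each.
    edge-2: 100+105 = 205 > 130
Round 3 — edge-2 crashes.
  edge-2 sheds 205 req/s: no online neighbours, lost.
No further crashes.

no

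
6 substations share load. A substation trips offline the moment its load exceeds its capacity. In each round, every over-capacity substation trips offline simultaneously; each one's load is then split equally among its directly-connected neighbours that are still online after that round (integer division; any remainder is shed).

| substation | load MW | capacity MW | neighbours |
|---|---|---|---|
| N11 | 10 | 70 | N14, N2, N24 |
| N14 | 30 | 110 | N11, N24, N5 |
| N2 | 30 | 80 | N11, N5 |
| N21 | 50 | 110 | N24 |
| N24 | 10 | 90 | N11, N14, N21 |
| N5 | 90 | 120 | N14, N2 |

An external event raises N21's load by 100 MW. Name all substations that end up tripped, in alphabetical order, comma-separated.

N11, N14, N2, N21, N24, N5

Round 1 — N21 at 150 > 110. N21 trips offline.
  N21 sheds 150 MW to N24: 150 each.
    N24: 10+150 = 160 > 90
Round 2 — N24 trips offline.
  N24 sheds 160 MW to N11, N14: 80 each.
    N11: 10+80 = 90 > 70
    N14: 30+80 = 110 ≤ 110
Round 3 — N11 trips offline.
  N11 sheds 90 MW to N14, N2: 45 each.
    N14: 110+45 = 155 > 110
    N2: 30+45 = 75 ≤ 80
Round 4 — N14 trips offline.
  N14 sheds 155 MW to N5: 155 each.
    N5: 90+155 = 245 > 120
Round 5 — N5 trips offline.
  N5 sheds 245 MW to N2: 245 each.
    N2: 75+245 = 320 > 80
Round 6 — N2 trips offline.
  N2 sheds 320 MW: no online neighbours, lost.
No further trips.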